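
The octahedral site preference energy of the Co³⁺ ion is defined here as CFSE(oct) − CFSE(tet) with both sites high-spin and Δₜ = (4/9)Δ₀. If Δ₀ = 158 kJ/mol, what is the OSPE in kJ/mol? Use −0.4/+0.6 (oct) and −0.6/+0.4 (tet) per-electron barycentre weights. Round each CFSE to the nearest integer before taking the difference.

Co is in group 9, so Co³⁺ is d⁶ (9 − 3 = 6).
Octahedral (high-spin): t₂g⁴ eg², CFSE = 4(−0.4) + 2(+0.6) = -0.4Δ₀ = -0.4 × 158 = -63 kJ/mol.
In a tetrahedral site the filling is e³ t₂³: CFSE(tet) = -0.6Δₜ = -0.6 × (4/9)(158) = -42 kJ/mol.
OSPE = CFSE(oct) − CFSE(tet) = -63 − (-42) = -21 kJ/mol.

-21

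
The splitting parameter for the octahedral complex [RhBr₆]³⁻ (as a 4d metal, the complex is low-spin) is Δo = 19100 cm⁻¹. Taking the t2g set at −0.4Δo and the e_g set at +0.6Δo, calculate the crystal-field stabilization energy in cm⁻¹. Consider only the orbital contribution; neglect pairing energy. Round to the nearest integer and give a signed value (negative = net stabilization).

-45840

Each Br⁻ contributes -1; 6 × (-1) = -6. With overall charge -3, Rh is in the +3 oxidation state.
Rh is in group 9, so Rh³⁺ is d⁶ (9 − 3 = 6).
The d⁶ electrons fill as t2g^6 e_g^0.
Orbital CFSE = 6(-0.4) + 0(0.6) = -2.4Δo = -2.4 × 19100 = -45840 cm⁻¹.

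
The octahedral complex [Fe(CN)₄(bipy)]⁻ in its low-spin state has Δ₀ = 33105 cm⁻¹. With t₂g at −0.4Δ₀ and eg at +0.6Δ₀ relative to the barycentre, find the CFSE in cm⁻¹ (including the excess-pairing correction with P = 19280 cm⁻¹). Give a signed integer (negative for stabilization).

-27650

Ligand charges: 4×(-1) from CN⁻ and 1×(+0) from bipy sum to -4; with overall charge -1, Fe is +3.
Fe sits in group 8; removing 3 electrons leaves Fe³⁺ with 8 − 3 = 5 d electrons.
Electron filling gives t₂g⁵ eg⁰.
CFSE(orbital) = 5×(-0.4Δ₀) + 0×(0.6Δ₀) = -2.0Δ₀; with Δ₀ = 33105 cm⁻¹ that is -66210 cm⁻¹.
High-spin d⁵ would be t₂g³ eg² with 0 pairs; low-spin has 2, so 2 excess pairs cost +2P = +38560 cm⁻¹.
Combining: -66210 + 38560 = -27650 cm⁻¹.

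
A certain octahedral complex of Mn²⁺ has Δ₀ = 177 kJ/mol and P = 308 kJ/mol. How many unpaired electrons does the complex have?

Mn sits in group 7; removing 2 electrons leaves Mn²⁺ with 7 − 2 = 5 d electrons.
With Δ₀ < P the complex is high-spin.
That gives t₂g³ eg².
Unpaired electrons: 5.

5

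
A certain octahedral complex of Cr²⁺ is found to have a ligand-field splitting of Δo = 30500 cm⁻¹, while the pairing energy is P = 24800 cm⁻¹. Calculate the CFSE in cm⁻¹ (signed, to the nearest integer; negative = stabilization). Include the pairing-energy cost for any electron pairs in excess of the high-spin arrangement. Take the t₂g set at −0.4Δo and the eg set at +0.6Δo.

-24000

Cr sits in group 6; removing 2 electrons leaves Cr²⁺ with 6 − 2 = 4 d electrons.
Δo > P, so pairing is preferred: the ground state is low-spin.
Filling d⁴ accordingly: t₂g⁴ eg⁰.
Orbital CFSE = -1.6Δo = -1.6 × 30500 = -48800 cm⁻¹.
Excess pairs vs high-spin: 1 − 0 = 1; pairing cost = +24800 cm⁻¹.
Net CFSE = -48800 + 24800 = -24000 cm⁻¹.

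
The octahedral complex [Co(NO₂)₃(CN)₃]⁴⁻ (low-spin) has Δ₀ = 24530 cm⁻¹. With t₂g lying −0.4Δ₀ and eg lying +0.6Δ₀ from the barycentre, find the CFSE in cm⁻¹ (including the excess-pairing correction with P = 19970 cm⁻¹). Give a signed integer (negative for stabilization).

Ligand charges: 3×(-1) from NO₂⁻ and 3×(-1) from CN⁻ sum to -6; with overall charge -4, Co is +2.
Group 9 minus oxidation state +2 gives a d⁷ configuration for Co²⁺.
The d⁷ electrons fill as t₂g⁶ eg¹.
The orbital stabilization is -1.8Δ₀ = -1.8 × 24530 = -44154 cm⁻¹.
High-spin d⁷ would be t₂g⁵ eg² with 2 pairs; low-spin has 3, so 1 excess pair costs +1P = +19970 cm⁻¹.
Combining: -44154 + 19970 = -24184 cm⁻¹.

-24184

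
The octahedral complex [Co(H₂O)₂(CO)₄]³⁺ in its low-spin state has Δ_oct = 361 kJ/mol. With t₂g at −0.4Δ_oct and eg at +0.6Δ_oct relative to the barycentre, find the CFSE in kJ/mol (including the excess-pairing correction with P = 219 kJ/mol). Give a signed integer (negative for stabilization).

-428

Ligand charges: 2×(+0) from H₂O and 4×(+0) from CO sum to +0; with overall charge +3, Co is +3.
Co sits in group 9; removing 3 electrons leaves Co³⁺ with 9 − 3 = 6 d electrons.
Electron filling gives t₂g⁶ eg⁰.
Orbital CFSE = 6(-0.4) + 0(0.6) = -2.4Δ_oct = -2.4 × 361 = -866 kJ/mol.
High-spin d⁶ would be t₂g⁴ eg² with 1 pair; low-spin has 3, so 2 excess pairs cost +2P = +438 kJ/mol.
Combining: -866 + 438 = -428 kJ/mol.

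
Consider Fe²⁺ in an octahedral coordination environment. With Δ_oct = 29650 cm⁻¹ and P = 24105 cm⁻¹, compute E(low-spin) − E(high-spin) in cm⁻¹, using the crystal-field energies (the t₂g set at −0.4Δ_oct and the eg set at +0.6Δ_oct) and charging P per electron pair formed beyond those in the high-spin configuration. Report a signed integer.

-11090

Fe is in group 8, so Fe²⁺ is d⁶ (8 − 2 = 6).
High-spin: t₂g⁴ eg², CFSE = -0.4Δ_oct = -11860 cm⁻¹.
Low-spin: t₂g⁶ eg⁰, orbital CFSE = -2.4Δ_oct = -71160 cm⁻¹; plus 2 excess pairs × P = +48210 cm⁻¹; total -22950 cm⁻¹.
The difference is -22950 − (-11860) = -11090 cm⁻¹, so low-spin lies lower.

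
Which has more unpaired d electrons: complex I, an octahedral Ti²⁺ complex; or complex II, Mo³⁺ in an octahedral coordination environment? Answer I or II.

I: Ti is in group 4, so Ti²⁺ is d² (4 − 2 = 2); For octahedral d² the high- and low-spin configurations coincide; t₂g² eg⁰ → 2 unpaired.
II: Group 6 minus oxidation state +3 gives a d³ configuration for Mo³⁺; t2g^3 e_g^0 → 3 unpaired.
So II has more unpaired electrons.

II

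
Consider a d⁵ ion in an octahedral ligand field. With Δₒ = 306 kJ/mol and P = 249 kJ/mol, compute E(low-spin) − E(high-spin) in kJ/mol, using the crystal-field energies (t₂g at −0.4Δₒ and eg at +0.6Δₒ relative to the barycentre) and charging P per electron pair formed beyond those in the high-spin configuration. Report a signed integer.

In the high-spin limit (t₂g³ eg²) the orbital term is 0.0Δₒ = 0 kJ/mol, with no excess pairing.
Low-spin: t₂g⁵ eg⁰, orbital CFSE = -2.0Δₒ = -612 kJ/mol; plus 2 excess pairs × P = +498 kJ/mol; total -114 kJ/mol.
E(LS) − E(HS) = -114 − (0) = -114 kJ/mol.

-114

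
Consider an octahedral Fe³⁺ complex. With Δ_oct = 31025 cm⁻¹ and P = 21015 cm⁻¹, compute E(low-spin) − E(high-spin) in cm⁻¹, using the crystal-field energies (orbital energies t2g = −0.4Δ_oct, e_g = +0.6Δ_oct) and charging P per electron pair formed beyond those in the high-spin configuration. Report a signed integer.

-20020

Group 8 minus oxidation state +3 gives a d⁵ configuration for Fe³⁺.
In the high-spin limit (t2g^3 e_g^2) the orbital term is 0.0Δ_oct = 0 cm⁻¹, with no excess pairing.
For low-spin the configuration is t2g^5 e_g^0: orbital energy -2.0 × 31025 = -62050 cm⁻¹, and 2 additional pairs relative to high-spin add 42030 cm⁻¹, giving -20020 cm⁻¹.
Thus E(LS) − E(HS) = -20020 cm⁻¹.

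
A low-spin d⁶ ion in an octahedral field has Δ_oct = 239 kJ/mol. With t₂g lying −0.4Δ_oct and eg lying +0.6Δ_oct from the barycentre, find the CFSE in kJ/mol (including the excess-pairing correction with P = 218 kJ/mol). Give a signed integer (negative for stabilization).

Electron filling gives t₂g⁶ eg⁰.
The orbital stabilization is -2.4Δ_oct = -2.4 × 239 = -574 kJ/mol.
Pairing penalty: 3 pairs vs 1 in the high-spin reference → 2 extra × P = 436 kJ/mol.
Net CFSE = -574 + 436 = -138 kJ/mol.

-138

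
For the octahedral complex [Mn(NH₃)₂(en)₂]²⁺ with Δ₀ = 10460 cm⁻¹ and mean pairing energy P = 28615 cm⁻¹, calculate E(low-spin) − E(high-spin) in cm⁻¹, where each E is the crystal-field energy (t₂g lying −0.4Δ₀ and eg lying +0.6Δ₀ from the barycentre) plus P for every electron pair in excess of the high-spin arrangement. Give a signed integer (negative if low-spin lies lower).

36310

Ligand charges: 2×(+0) from NH₃ and 2×(+0) from en sum to +0; with overall charge +2, Mn is +2.
Mn is in group 7, so Mn²⁺ is d⁵ (7 − 2 = 5).
In the high-spin limit (t₂g³ eg²) the orbital term is 0.0Δ₀ = 0 cm⁻¹, with no excess pairing.
Low-spin t₂g⁵ eg⁰ gives -2.0Δ₀ = -20920 cm⁻¹, but forming 2 extra pairs costs 2P = 57230 cm⁻¹, so E(LS) = -20920 + 57230 = 36310 cm⁻¹.
E(LS) − E(HS) = 36310 − (0) = 36310 cm⁻¹.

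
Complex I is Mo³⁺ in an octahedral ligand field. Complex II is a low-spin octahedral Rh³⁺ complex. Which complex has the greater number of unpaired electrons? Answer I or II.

I: Mo sits in group 6; removing 3 electrons leaves Mo³⁺ with 6 − 3 = 3 d electrons; t2g^3 e_g^0 → 3 unpaired.
II: Rh sits in group 9; removing 3 electrons leaves Rh³⁺ with 9 − 3 = 6 d electrons; t₂g⁶ eg⁰ → 0 unpaired.
So I has more unpaired electrons.

I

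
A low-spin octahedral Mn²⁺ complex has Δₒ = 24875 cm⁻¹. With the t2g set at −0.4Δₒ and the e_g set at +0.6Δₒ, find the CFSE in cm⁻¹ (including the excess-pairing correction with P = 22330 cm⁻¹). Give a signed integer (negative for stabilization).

Group 7 minus oxidation state +2 gives a d⁵ configuration for Mn²⁺.
Electron filling gives t2g^5 e_g^0.
The orbital stabilization is -2.0Δₒ = -2.0 × 24875 = -49750 cm⁻¹.
High-spin d⁵ would be t2g^3 e_g^2 with 0 pairs; low-spin has 2, so 2 excess pairs cost +2P = +44660 cm⁻¹.
Overall CFSE = -49750 + 44660 = -5090 cm⁻¹.

-5090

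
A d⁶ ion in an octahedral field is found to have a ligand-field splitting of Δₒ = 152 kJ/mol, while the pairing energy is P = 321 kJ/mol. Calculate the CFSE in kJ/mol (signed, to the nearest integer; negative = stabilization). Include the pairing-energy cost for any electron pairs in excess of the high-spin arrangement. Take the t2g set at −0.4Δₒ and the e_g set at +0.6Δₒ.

-61

With Δₒ < P the complex is high-spin.
Configuration: t2g^4 e_g^2.
Orbital CFSE = -0.4Δₒ = -0.4 × 152 = -61 kJ/mol.
High-spin has no excess pairs, so no pairing correction applies.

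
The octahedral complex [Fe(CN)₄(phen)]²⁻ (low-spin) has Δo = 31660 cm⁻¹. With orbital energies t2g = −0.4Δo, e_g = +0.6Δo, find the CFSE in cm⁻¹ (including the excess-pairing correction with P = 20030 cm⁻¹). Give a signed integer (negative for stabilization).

-35924

Ligand charges: 4×(-1) from CN⁻ and 1×(+0) from phen sum to -4; with overall charge -2, Fe is +2.
Fe²⁺: group 8, so d-count = 8 − 2 = 6.
Configuration: t2g^6 e_g^0.
Orbital CFSE = 6(-0.4) + 0(0.6) = -2.4Δo = -2.4 × 31660 = -75984 cm⁻¹.
High-spin d⁶ would be t2g^4 e_g^2 with 1 pair; low-spin has 3, so 2 excess pairs cost +2P = +40060 cm⁻¹.
Combining: -75984 + 40060 = -35924 cm⁻¹.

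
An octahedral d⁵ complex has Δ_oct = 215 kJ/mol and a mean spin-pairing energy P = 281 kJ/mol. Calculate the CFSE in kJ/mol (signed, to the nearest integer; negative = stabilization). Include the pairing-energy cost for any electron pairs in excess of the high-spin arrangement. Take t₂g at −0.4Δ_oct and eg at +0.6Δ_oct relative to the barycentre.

0

Δ_oct < P, so pairing is avoided: the ground state is high-spin.
That gives t₂g³ eg².
Orbital CFSE = 0.0Δ_oct = 0.0 × 215 = 0 kJ/mol.
High-spin has no excess pairs, so no pairing correction applies.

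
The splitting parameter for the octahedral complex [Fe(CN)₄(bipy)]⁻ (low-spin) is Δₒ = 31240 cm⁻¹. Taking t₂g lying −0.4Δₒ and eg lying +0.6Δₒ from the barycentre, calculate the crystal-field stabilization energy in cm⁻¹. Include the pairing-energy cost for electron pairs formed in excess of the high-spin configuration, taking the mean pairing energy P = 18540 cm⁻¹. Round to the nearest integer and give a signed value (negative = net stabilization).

Ligand charges: 4×(-1) from CN⁻ and 1×(+0) from bipy sum to -4; with overall charge -1, Fe is +3.
Fe sits in group 8; removing 3 electrons leaves Fe³⁺ with 8 − 3 = 5 d electrons.
Electron filling gives t₂g⁵ eg⁰.
Orbital CFSE = 5(-0.4) + 0(0.6) = -2.0Δₒ = -2.0 × 31240 = -62480 cm⁻¹.
High-spin d⁵ would be t₂g³ eg² with 0 pairs; low-spin has 2, so 2 excess pairs cost +2P = +37080 cm⁻¹.
Combining: -62480 + 37080 = -25400 cm⁻¹.

-25400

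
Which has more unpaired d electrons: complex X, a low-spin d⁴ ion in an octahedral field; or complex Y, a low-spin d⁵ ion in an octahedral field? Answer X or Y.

X: t₂g⁴ eg⁰ → 2 unpaired.
Y: t2g^5 e_g^0 → 1 unpaired.
So X has more unpaired electrons.

X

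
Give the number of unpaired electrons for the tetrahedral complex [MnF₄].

Each F⁻ contributes -1; 4 × (-1) = -4. With overall charge +0, Mn is in the +4 oxidation state.
Group 7 minus oxidation state +4 gives a d³ configuration for Mn⁴⁺.
Tetrahedral splitting is small, so the complex is high-spin.
Configuration: e² t₂¹, giving 3 unpaired electrons.

3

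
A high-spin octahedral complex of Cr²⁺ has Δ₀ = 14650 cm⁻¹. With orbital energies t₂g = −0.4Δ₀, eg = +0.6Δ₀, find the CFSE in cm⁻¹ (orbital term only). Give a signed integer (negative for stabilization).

-8790

Cr²⁺: group 6, so d-count = 6 − 2 = 4.
The d⁴ electrons fill as t₂g³ eg¹.
CFSE(orbital) = 3×(-0.4Δ₀) + 1×(0.6Δ₀) = -0.6Δ₀; with Δ₀ = 14650 cm⁻¹ that is -8790 cm⁻¹.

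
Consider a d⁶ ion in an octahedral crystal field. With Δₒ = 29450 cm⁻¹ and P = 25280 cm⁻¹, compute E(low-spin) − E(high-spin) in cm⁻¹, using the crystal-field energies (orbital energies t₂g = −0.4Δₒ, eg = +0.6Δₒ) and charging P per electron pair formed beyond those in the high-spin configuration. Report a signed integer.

-8340

In the high-spin limit (t₂g⁴ eg²) the orbital term is -0.4Δₒ = -11780 cm⁻¹, with no excess pairing.
For low-spin the configuration is t₂g⁶ eg⁰: orbital energy -2.4 × 29450 = -70680 cm⁻¹, and 2 additional pairs relative to high-spin add 50560 cm⁻¹, giving -20120 cm⁻¹.
E(LS) − E(HS) = -20120 − (-11780) = -8340 cm⁻¹.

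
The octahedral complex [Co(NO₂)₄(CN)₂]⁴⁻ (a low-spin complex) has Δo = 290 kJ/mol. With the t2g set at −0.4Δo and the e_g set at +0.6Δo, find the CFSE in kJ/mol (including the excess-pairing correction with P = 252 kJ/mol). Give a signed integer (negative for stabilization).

-270

Ligand charges: 4×(-1) from NO₂⁻ and 2×(-1) from CN⁻ sum to -6; with overall charge -4, Co is +2.
Co sits in group 9; removing 2 electrons leaves Co²⁺ with 9 − 2 = 7 d electrons.
Configuration: t2g^6 e_g^1.
The orbital stabilization is -1.8Δo = -1.8 × 290 = -522 kJ/mol.
Relative to high-spin t2g^5 e_g^2 (2 paired), the low-spin configuration has 1 additional pair, contributing +1 × 252 = +252 kJ/mol.
Overall CFSE = -522 + 252 = -270 kJ/mol.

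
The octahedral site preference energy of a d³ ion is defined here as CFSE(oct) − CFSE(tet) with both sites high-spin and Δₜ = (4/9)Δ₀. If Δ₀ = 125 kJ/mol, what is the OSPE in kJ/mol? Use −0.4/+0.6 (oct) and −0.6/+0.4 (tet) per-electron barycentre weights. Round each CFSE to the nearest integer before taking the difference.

-106

Octahedral high-spin t2g^3 e_g^0: CFSE = -1.2 × 125 = -150 kJ/mol.
Tetrahedral: e^2 t2^1, CFSE = 2(−0.6) + 1(+0.4) = -0.8Δₜ = -0.8 × (4/9) × 125 = -44 kJ/mol.
Subtracting, OSPE = -150 − (-44) = -106 kJ/mol.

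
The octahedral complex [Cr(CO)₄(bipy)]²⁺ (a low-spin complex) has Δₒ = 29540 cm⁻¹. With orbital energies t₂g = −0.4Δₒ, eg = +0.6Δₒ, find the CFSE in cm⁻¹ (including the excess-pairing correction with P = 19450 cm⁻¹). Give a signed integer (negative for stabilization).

Ligand charges: 4×(+0) from CO and 1×(+0) from bipy sum to +0; with overall charge +2, Cr is +2.
Cr is in group 6, so Cr²⁺ is d⁴ (6 − 2 = 4).
Configuration: t₂g⁴ eg⁰.
CFSE(orbital) = 4×(-0.4Δₒ) + 0×(0.6Δₒ) = -1.6Δₒ; with Δₒ = 29540 cm⁻¹ that is -47264 cm⁻¹.
High-spin d⁴ would be t₂g³ eg¹ with 0 pairs; low-spin has 1, so 1 excess pair costs +1P = +19450 cm⁻¹.
Combining: -47264 + 19450 = -27814 cm⁻¹.

-27814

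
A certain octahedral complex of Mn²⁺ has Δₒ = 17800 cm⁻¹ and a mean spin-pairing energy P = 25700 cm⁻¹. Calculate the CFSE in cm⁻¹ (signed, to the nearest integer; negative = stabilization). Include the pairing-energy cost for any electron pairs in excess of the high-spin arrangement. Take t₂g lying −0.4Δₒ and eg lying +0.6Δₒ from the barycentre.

0

Mn sits in group 7; removing 2 electrons leaves Mn²⁺ with 7 − 2 = 5 d electrons.
Δₒ < P, so pairing is avoided: the ground state is high-spin.
Configuration: t₂g³ eg².
Orbital CFSE = 0.0Δₒ = 0.0 × 17800 = 0 cm⁻¹.
High-spin has no excess pairs, so no pairing correction applies.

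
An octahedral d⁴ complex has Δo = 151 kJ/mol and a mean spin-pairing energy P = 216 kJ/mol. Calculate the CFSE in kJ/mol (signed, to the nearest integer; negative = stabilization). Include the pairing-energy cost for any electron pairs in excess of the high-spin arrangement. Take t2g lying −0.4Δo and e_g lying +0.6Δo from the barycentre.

Δo < P, so pairing is avoided: the ground state is high-spin.
Configuration: t2g^3 e_g^1.
Orbital CFSE = -0.6Δo = -0.6 × 151 = -91 kJ/mol.
High-spin has no excess pairs, so no pairing correction applies.

-91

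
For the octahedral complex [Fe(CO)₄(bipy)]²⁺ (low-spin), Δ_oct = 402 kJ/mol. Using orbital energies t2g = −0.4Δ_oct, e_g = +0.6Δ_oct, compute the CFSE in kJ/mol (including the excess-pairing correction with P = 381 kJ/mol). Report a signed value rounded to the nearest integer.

Ligand charges: 4×(+0) from CO and 1×(+0) from bipy sum to +0; with overall charge +2, Fe is +2.
Fe is in group 8, so Fe²⁺ is d⁶ (8 − 2 = 6).
Electron filling gives t2g^6 e_g^0.
Orbital CFSE = 6(-0.4) + 0(0.6) = -2.4Δ_oct = -2.4 × 402 = -965 kJ/mol.
High-spin d⁶ would be t2g^4 e_g^2 with 1 pair; low-spin has 3, so 2 excess pairs cost +2P = +762 kJ/mol.
Combining: -965 + 762 = -203 kJ/mol.

-203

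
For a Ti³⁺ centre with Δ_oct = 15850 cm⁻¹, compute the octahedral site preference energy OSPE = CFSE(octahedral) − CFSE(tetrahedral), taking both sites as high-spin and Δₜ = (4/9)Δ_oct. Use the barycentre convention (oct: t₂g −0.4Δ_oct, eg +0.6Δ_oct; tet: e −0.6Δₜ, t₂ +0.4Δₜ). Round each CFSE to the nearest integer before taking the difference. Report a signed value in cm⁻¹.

-2113

Ti is in group 4, so Ti³⁺ is d¹ (4 − 3 = 1).
Octahedral (high-spin): t₂g¹ eg⁰, CFSE = 1(−0.4) + 0(+0.6) = -0.4Δ_oct = -0.4 × 15850 = -6340 cm⁻¹.
In a tetrahedral site the filling is e¹ t₂⁰: CFSE(tet) = -0.6Δₜ = -0.6 × (4/9)(15850) = -4227 cm⁻¹.
Subtracting, OSPE = -6340 − (-4227) = -2113 cm⁻¹.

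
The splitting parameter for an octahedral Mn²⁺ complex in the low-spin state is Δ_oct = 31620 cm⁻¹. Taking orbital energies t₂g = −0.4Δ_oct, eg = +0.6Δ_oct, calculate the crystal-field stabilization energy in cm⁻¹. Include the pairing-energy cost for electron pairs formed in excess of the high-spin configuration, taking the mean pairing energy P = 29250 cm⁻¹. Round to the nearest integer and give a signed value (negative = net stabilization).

-4740

Mn²⁺: group 7, so d-count = 7 − 2 = 5.
The d⁵ electrons fill as t₂g⁵ eg⁰.
The orbital stabilization is -2.0Δ_oct = -2.0 × 31620 = -63240 cm⁻¹.
Pairing penalty: 2 pairs vs 0 in the high-spin reference → 2 extra × P = 58500 cm⁻¹.
Net CFSE = -63240 + 58500 = -4740 cm⁻¹.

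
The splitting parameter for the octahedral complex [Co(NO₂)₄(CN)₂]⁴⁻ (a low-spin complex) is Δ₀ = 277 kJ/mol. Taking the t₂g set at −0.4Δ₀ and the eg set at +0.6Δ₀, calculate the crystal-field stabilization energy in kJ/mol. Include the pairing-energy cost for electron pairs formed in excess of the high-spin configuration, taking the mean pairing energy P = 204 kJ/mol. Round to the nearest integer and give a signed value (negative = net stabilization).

Ligand charges: 4×(-1) from NO₂⁻ and 2×(-1) from CN⁻ sum to -6; with overall charge -4, Co is +2.
Co²⁺: group 9, so d-count = 9 − 2 = 7.
Configuration: t₂g⁶ eg¹.
Orbital CFSE = 6(-0.4) + 1(0.6) = -1.8Δ₀ = -1.8 × 277 = -499 kJ/mol.
Relative to high-spin t₂g⁵ eg² (2 paired), the low-spin configuration has 1 additional pair, contributing +1 × 204 = +204 kJ/mol.
Overall CFSE = -499 + 204 = -295 kJ/mol.

-295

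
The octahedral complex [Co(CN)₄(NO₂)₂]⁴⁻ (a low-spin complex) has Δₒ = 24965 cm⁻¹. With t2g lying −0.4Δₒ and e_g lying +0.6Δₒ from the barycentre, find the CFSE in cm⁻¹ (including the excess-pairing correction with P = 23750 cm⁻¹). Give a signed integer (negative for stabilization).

Ligand charges: 4×(-1) from CN⁻ and 2×(-1) from NO₂⁻ sum to -6; with overall charge -4, Co is +2.
Co²⁺: group 9, so d-count = 9 − 2 = 7.
The d⁷ electrons fill as t2g^6 e_g^1.
The orbital stabilization is -1.8Δₒ = -1.8 × 24965 = -44937 cm⁻¹.
Relative to high-spin t2g^5 e_g^2 (2 paired), the low-spin configuration has 1 additional pair, contributing +1 × 23750 = +23750 cm⁻¹.
Net CFSE = -44937 + 23750 = -21187 cm⁻¹.

-21187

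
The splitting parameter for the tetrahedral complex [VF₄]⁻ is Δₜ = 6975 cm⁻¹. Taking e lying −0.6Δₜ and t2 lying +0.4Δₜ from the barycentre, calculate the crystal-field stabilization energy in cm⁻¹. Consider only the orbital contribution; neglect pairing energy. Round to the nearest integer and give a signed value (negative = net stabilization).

Each F⁻ contributes -1; 4 × (-1) = -4. With overall charge -1, V is in the +3 oxidation state.
Group 5 minus oxidation state +3 gives a d² configuration for V³⁺.
Tetrahedral splitting is small, so the complex is high-spin.
Electron filling gives e^2 t2^0.
CFSE(orbital) = 2×(-0.6Δₜ) + 0×(0.4Δₜ) = -1.2Δₜ; with Δₜ = 6975 cm⁻¹ that is -8370 cm⁻¹.

-8370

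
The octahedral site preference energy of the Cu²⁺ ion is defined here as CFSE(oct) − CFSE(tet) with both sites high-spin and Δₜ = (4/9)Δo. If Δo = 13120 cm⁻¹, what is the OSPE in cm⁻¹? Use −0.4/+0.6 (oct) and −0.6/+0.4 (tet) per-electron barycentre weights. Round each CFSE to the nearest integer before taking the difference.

-5540

Group 11 minus oxidation state +2 gives a d⁹ configuration for Cu²⁺.
Octahedral (high-spin): t2g^6 e_g^3, CFSE = 6(−0.4) + 3(+0.6) = -0.6Δo = -0.6 × 13120 = -7872 cm⁻¹.
Tetrahedral e^4 t2^5 gives -0.4Δₜ = -0.4 × (4/9) × 13120 = -2332 cm⁻¹.
Subtracting, OSPE = -7872 − (-2332) = -5540 cm⁻¹.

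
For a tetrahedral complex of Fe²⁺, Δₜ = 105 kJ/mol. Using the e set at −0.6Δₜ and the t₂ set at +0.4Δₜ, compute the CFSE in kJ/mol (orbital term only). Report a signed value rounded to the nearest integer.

Group 8 minus oxidation state +2 gives a d⁶ configuration for Fe²⁺.
Tetrahedral fields are weak (Δₜ ≈ 4/9 Δₒ), so electrons fill high-spin.
The d⁶ electrons fill as e³ t₂³.
Orbital CFSE = 3(-0.6) + 3(0.4) = -0.6Δₜ = -0.6 × 105 = -63 kJ/mol.

-63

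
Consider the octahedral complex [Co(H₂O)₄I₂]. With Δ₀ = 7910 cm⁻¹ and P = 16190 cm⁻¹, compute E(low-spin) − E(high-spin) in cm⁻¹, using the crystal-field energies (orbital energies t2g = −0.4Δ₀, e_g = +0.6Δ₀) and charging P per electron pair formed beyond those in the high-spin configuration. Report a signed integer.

Ligand charges: 4×(+0) from H₂O and 2×(-1) from I⁻ sum to -2; with overall charge +0, Co is +2.
Co is in group 9, so Co²⁺ is d⁷ (9 − 2 = 7).
High-spin d⁷ fills as t2g^5 e_g^2 with CFSE 5(−0.4) + 2(+0.6) = -0.8Δ₀ = -6328 cm⁻¹.
Low-spin: t2g^6 e_g^1, orbital CFSE = -1.8Δ₀ = -14238 cm⁻¹; plus 1 excess pair × P = +16190 cm⁻¹; total 1952 cm⁻¹.
The difference is 1952 − (-6328) = 8280 cm⁻¹, so high-spin lies lower.

8280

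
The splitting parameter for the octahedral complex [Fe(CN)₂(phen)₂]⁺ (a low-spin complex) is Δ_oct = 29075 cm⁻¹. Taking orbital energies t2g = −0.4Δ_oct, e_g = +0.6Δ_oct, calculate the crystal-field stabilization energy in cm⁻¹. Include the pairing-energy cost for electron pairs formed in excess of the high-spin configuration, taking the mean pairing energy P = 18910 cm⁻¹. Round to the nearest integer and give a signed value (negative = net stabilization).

-20330

Ligand charges: 2×(-1) from CN⁻ and 2×(+0) from phen sum to -2; with overall charge +1, Fe is +3.
Fe³⁺: group 8, so d-count = 8 − 3 = 5.
Electron filling gives t2g^5 e_g^0.
CFSE(orbital) = 5×(-0.4Δ_oct) + 0×(0.6Δ_oct) = -2.0Δ_oct; with Δ_oct = 29075 cm⁻¹ that is -58150 cm⁻¹.
Pairing penalty: 2 pairs vs 0 in the high-spin reference → 2 extra × P = 37820 cm⁻¹.
Overall CFSE = -58150 + 37820 = -20330 cm⁻¹.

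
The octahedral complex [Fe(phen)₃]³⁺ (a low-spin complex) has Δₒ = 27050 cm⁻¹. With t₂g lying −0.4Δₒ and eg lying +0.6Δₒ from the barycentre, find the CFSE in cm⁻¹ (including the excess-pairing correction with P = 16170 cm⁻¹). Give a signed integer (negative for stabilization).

-21760

phen is neutral, so the +3 overall charge sits on Fe: oxidation state +3.
Fe sits in group 8; removing 3 electrons leaves Fe³⁺ with 8 − 3 = 5 d electrons.
Electron filling gives t₂g⁵ eg⁰.
Orbital CFSE = 5(-0.4) + 0(0.6) = -2.0Δₒ = -2.0 × 27050 = -54100 cm⁻¹.
High-spin d⁵ would be t₂g³ eg² with 0 pairs; low-spin has 2, so 2 excess pairs cost +2P = +32340 cm⁻¹.
Combining: -54100 + 32340 = -21760 cm⁻¹.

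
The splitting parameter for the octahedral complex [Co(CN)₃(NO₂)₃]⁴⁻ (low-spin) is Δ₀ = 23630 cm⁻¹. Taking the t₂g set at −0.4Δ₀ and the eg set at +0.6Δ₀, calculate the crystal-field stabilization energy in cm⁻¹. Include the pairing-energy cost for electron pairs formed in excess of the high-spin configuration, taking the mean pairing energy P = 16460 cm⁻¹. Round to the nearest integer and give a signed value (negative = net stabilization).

-26074

Ligand charges: 3×(-1) from CN⁻ and 3×(-1) from NO₂⁻ sum to -6; with overall charge -4, Co is +2.
Group 9 minus oxidation state +2 gives a d⁷ configuration for Co²⁺.
Electron filling gives t₂g⁶ eg¹.
Orbital CFSE = 6(-0.4) + 1(0.6) = -1.8Δ₀ = -1.8 × 23630 = -42534 cm⁻¹.
Pairing penalty: 3 pairs vs 2 in the high-spin reference → 1 extra × P = 16460 cm⁻¹.
Overall CFSE = -42534 + 16460 = -26074 cm⁻¹.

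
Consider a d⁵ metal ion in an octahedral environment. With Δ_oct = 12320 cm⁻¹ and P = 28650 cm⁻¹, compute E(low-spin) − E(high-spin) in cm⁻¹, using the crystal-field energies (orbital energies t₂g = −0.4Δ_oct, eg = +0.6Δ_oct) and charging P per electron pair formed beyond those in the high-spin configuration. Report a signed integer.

High-spin: t₂g³ eg², CFSE = 0.0Δ_oct = 0 cm⁻¹.
Low-spin: t₂g⁵ eg⁰, orbital CFSE = -2.0Δ_oct = -24640 cm⁻¹; plus 2 excess pairs × P = +57300 cm⁻¹; total 32660 cm⁻¹.
Thus E(LS) − E(HS) = 32660 cm⁻¹.

32660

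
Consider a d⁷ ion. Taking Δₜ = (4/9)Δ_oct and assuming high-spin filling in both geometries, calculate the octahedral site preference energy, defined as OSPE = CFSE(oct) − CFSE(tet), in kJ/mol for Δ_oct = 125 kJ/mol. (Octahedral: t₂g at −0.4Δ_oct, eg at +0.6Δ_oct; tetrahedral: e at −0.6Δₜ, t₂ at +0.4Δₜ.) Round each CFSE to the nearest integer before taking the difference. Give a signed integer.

In an octahedral site d⁷ (HS) is t2g^5 e_g^2, giving CFSE(oct) = -0.8Δ_oct = -100 kJ/mol.
In a tetrahedral site the filling is e^4 t2^3: CFSE(tet) = -1.2Δₜ = -1.2 × (4/9)(125) = -67 kJ/mol.
Subtracting, OSPE = -100 − (-67) = -33 kJ/mol.

-33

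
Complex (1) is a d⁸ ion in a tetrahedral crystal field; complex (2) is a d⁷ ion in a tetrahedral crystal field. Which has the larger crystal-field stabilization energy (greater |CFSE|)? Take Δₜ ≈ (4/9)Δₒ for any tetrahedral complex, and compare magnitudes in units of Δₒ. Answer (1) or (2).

(1): Tetrahedral splitting is small, so the complex is high-spin; e⁴ t₂⁴, CFSE = -0.8Δₜ ≈ -0.36Δₒ.
(2): Tetrahedral splitting is small, so the complex is high-spin; e⁴ t₂³, CFSE = -1.2Δₜ ≈ -0.53Δₒ.
So (2) has the larger |CFSE|.

(2)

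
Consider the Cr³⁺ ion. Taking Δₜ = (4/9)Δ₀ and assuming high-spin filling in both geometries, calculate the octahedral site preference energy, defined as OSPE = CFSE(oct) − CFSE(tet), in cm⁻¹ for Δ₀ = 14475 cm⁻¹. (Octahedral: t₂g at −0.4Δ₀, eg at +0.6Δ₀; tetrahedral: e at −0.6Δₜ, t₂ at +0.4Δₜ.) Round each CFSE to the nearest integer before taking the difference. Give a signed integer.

Group 6 minus oxidation state +3 gives a d³ configuration for Cr³⁺.
Octahedral high-spin t2g^3 e_g^0: CFSE = -1.2 × 14475 = -17370 cm⁻¹.
In a tetrahedral site the filling is e^2 t2^1: CFSE(tet) = -0.8Δₜ = -0.8 × (4/9)(14475) = -5147 cm⁻¹.
OSPE = CFSE(oct) − CFSE(tet) = -17370 − (-5147) = -12223 cm⁻¹.

-12223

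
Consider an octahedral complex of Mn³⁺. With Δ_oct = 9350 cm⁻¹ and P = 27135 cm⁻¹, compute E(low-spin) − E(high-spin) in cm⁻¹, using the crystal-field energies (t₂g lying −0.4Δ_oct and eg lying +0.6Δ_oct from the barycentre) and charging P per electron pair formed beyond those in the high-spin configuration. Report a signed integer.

Group 7 minus oxidation state +3 gives a d⁴ configuration for Mn³⁺.
In the high-spin limit (t₂g³ eg¹) the orbital term is -0.6Δ_oct = -5610 cm⁻¹, with no excess pairing.
Low-spin t₂g⁴ eg⁰ gives -1.6Δ_oct = -14960 cm⁻¹, but forming 1 extra pair costs 1P = 27135 cm⁻¹, so E(LS) = -14960 + 27135 = 12175 cm⁻¹.
E(LS) − E(HS) = 12175 − (-5610) = 17785 cm⁻¹.

17785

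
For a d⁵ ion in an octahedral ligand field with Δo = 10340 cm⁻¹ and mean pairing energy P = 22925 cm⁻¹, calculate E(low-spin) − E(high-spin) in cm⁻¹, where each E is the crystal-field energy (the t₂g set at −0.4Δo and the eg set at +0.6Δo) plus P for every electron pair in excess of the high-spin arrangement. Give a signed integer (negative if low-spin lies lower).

25170

In the high-spin limit (t₂g³ eg²) the orbital term is 0.0Δo = 0 cm⁻¹, with no excess pairing.
Low-spin: t₂g⁵ eg⁰, orbital CFSE = -2.0Δo = -20680 cm⁻¹; plus 2 excess pairs × P = +45850 cm⁻¹; total 25170 cm⁻¹.
The difference is 25170 − (0) = 25170 cm⁻¹, so high-spin lies lower.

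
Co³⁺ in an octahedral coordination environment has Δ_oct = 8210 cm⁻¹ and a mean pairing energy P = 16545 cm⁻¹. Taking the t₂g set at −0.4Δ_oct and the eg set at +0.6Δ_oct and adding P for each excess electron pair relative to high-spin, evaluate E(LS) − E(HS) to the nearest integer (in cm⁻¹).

16670

Co³⁺: group 9, so d-count = 9 − 3 = 6.
High-spin: t₂g⁴ eg², CFSE = -0.4Δ_oct = -3284 cm⁻¹.
Low-spin t₂g⁶ eg⁰ gives -2.4Δ_oct = -19704 cm⁻¹, but forming 2 extra pairs costs 2P = 33090 cm⁻¹, so E(LS) = -19704 + 33090 = 13386 cm⁻¹.
E(LS) − E(HS) = 13386 − (-3284) = 16670 cm⁻¹.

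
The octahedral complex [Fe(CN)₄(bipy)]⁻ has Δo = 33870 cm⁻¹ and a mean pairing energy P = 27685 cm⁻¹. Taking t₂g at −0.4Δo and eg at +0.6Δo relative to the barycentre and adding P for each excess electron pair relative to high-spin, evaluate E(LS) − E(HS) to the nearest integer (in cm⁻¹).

-12370

Ligand charges: 4×(-1) from CN⁻ and 1×(+0) from bipy sum to -4; with overall charge -1, Fe is +3.
Fe is in group 8, so Fe³⁺ is d⁵ (8 − 3 = 5).
High-spin d⁵ fills as t₂g³ eg² with CFSE 3(−0.4) + 2(+0.6) = 0.0Δo = 0 cm⁻¹.
Low-spin t₂g⁵ eg⁰ gives -2.0Δo = -67740 cm⁻¹, but forming 2 extra pairs costs 2P = 55370 cm⁻¹, so E(LS) = -67740 + 55370 = -12370 cm⁻¹.
The difference is -12370 − (0) = -12370 cm⁻¹, so low-spin lies lower.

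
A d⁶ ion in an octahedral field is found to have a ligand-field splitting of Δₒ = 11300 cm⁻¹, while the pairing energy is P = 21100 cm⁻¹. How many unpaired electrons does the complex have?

4

Since Δₒ = 11300 cm⁻¹ < P = 21100 cm⁻¹, the complex adopts the high-spin configuration.
Filling d⁶ accordingly: t2g^4 e_g^2.
Unpaired electrons: 4.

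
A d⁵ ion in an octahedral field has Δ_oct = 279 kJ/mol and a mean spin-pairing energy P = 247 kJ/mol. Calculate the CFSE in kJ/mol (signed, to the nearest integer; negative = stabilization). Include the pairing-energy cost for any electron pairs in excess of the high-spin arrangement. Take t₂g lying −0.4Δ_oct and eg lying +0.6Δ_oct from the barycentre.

Here Δ_oct > P (279 > 247), so the low-spin state is favoured.
That gives t₂g⁵ eg⁰.
Orbital CFSE = -2.0Δ_oct = -2.0 × 279 = -558 kJ/mol.
Excess pairs vs high-spin: 2 − 0 = 2; pairing cost = +494 kJ/mol.
Net CFSE = -558 + 494 = -64 kJ/mol.

-64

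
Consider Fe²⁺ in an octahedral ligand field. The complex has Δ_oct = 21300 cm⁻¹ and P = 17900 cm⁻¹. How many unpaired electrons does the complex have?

Fe is in group 8, so Fe²⁺ is d⁶ (8 − 2 = 6).
Here Δ_oct > P (21300 > 17900), so the low-spin state is favoured.
Configuration: t2g^6 e_g^0.
Unpaired electrons: 0.

0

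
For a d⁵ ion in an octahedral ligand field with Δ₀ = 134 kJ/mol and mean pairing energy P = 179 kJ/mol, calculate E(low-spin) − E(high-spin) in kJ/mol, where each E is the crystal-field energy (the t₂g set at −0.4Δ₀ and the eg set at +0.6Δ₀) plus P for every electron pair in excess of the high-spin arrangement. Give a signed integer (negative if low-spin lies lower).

90

High-spin: t₂g³ eg², CFSE = 0.0Δ₀ = 0 kJ/mol.
Low-spin t₂g⁵ eg⁰ gives -2.0Δ₀ = -268 kJ/mol, but forming 2 extra pairs costs 2P = 358 kJ/mol, so E(LS) = -268 + 358 = 90 kJ/mol.
The difference is 90 − (0) = 90 kJ/mol, so high-spin lies lower.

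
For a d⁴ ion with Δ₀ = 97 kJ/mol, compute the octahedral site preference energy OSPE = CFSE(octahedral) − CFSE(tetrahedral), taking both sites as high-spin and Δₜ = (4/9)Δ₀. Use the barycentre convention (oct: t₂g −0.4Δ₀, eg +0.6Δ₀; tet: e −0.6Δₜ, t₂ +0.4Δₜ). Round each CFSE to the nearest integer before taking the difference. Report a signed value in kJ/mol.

Octahedral high-spin t2g^3 e_g^1: CFSE = -0.6 × 97 = -58 kJ/mol.
Tetrahedral: e^2 t2^2, CFSE = 2(−0.6) + 2(+0.4) = -0.4Δₜ = -0.4 × (4/9) × 97 = -17 kJ/mol.
Subtracting, OSPE = -58 − (-17) = -41 kJ/mol.

-41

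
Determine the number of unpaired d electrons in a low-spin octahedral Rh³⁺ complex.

0

Rh³⁺: group 9, so d-count = 9 − 3 = 6.
Configuration: t₂g⁶ eg⁰, giving 0 unpaired electrons.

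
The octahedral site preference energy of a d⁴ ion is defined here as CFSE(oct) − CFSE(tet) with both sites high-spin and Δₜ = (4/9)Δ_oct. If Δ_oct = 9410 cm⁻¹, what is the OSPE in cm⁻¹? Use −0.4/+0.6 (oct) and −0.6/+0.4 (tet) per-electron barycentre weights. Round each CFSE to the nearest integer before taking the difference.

Octahedral (high-spin): t₂g³ eg¹, CFSE = 3(−0.4) + 1(+0.6) = -0.6Δ_oct = -0.6 × 9410 = -5646 cm⁻¹.
Tetrahedral e² t₂² gives -0.4Δₜ = -0.4 × (4/9) × 9410 = -1673 cm⁻¹.
OSPE = -5646 − (-1673) = -3973 cm⁻¹.

-3973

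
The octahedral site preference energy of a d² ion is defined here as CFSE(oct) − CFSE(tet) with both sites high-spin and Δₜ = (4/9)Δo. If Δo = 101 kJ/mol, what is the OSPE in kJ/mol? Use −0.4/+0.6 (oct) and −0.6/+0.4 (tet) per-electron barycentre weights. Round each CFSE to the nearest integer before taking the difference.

Octahedral high-spin t2g^2 e_g^0: CFSE = -0.8 × 101 = -81 kJ/mol.
In a tetrahedral site the filling is e^2 t2^0: CFSE(tet) = -1.2Δₜ = -1.2 × (4/9)(101) = -54 kJ/mol.
OSPE = -81 − (-54) = -27 kJ/mol.

-27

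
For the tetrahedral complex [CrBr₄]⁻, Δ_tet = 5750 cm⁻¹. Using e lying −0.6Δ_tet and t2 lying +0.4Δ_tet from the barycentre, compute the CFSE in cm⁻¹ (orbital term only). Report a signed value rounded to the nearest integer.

-4600

Each Br⁻ contributes -1; 4 × (-1) = -4. With overall charge -1, Cr is in the +3 oxidation state.
Cr is in group 6, so Cr³⁺ is d³ (6 − 3 = 3).
Tetrahedral fields are weak (Δₜ ≈ 4/9 Δₒ), so electrons fill high-spin.
Electron filling gives e^2 t2^1.
Orbital CFSE = 2(-0.6) + 1(0.4) = -0.8Δ_tet = -0.8 × 5750 = -4600 cm⁻¹.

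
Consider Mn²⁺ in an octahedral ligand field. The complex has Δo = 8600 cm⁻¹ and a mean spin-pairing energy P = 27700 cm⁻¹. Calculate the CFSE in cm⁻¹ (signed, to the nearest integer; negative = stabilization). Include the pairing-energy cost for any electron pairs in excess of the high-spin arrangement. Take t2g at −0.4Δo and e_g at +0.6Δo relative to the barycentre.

Mn²⁺: group 7, so d-count = 7 − 2 = 5.
With Δo < P the complex is high-spin.
Filling d⁵ accordingly: t2g^3 e_g^2.
Orbital CFSE = 0.0Δo = 0.0 × 8600 = 0 cm⁻¹.
High-spin has no excess pairs, so no pairing correction applies.

0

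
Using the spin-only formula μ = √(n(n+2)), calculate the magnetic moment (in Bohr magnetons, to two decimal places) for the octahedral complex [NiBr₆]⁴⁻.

Each Br⁻ contributes -1; 6 × (-1) = -6. With overall charge -4, Ni is in the +2 oxidation state.
Ni²⁺: group 10, so d-count = 10 − 2 = 8.
Configuration: t₂g⁶ eg² → 2 unpaired electrons.
μ(spin-only) = √[2(2+2)] = √8 ≈ 2.83 Bohr magnetons.

2.83 Bohr magnetons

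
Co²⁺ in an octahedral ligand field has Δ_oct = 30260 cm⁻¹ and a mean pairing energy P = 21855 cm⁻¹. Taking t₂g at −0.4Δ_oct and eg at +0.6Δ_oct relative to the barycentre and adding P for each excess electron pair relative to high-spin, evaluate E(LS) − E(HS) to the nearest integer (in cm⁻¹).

-8405

Co is in group 9, so Co²⁺ is d⁷ (9 − 2 = 7).
High-spin d⁷ fills as t₂g⁵ eg² with CFSE 5(−0.4) + 2(+0.6) = -0.8Δ_oct = -24208 cm⁻¹.
For low-spin the configuration is t₂g⁶ eg¹: orbital energy -1.8 × 30260 = -54468 cm⁻¹, and 1 additional pair relative to high-spin adds 21855 cm⁻¹, giving -32613 cm⁻¹.
The difference is -32613 − (-24208) = -8405 cm⁻¹, so low-spin lies lower.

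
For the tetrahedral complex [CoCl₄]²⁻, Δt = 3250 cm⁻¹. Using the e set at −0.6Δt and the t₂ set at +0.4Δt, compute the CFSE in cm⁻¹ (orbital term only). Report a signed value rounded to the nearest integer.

Each Cl⁻ contributes -1; 4 × (-1) = -4. With overall charge -2, Co is in the +2 oxidation state.
Group 9 minus oxidation state +2 gives a d⁷ configuration for Co²⁺.
Tetrahedral fields are weak (Δₜ ≈ 4/9 Δₒ), so electrons fill high-spin.
Electron filling gives e⁴ t₂³.
CFSE(orbital) = 4×(-0.6Δt) + 3×(0.4Δt) = -1.2Δt; with Δt = 3250 cm⁻¹ that is -3900 cm⁻¹.

-3900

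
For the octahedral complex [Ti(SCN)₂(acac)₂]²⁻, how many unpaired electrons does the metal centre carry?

Ligand charges: 2×(-1) from SCN⁻ and 2×(-1) from acac⁻ sum to -4; with overall charge -2, Ti is +2.
Ti sits in group 4; removing 2 electrons leaves Ti²⁺ with 4 − 2 = 2 d electrons.
Configuration: t₂g² eg⁰, giving 2 unpaired electrons.

2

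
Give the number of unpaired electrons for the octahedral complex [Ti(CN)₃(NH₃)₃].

1

Ligand charges: 3×(-1) from CN⁻ and 3×(+0) from NH₃ sum to -3; with overall charge +0, Ti is +3.
Group 4 minus oxidation state +3 gives a d¹ configuration for Ti³⁺.
Configuration: t2g^1 e_g^0, giving 1 unpaired electron.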